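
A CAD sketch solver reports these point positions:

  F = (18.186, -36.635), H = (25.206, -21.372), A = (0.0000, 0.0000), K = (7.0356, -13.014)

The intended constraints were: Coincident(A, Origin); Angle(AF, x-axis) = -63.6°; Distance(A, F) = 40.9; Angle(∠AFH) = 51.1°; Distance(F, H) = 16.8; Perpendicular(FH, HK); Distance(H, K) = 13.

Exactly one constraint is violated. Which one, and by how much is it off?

Distance(H, K) = 13 — off by 7.00.

A = (0.00, 0.00) ✓; AF at -63.60° ✓; |AF| = 40.90 ✓; ∠AFH = 51.10° ✓; |FH| = 16.80 ✓; ∠(FH, HK) = 90.00° ✓; |HK| = 20.00 ✗.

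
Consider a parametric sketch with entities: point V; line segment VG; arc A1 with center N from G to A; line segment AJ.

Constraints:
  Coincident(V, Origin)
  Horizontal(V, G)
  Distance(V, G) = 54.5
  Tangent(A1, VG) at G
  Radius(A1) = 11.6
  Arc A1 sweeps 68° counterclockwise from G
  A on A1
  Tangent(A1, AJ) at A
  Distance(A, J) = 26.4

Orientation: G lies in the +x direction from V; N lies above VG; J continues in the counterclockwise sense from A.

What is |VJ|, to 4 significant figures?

81.57

On A1, G sits at bearing -90° from N; a 68° counterclockwise sweep puts A at bearing -22°, so A = N + 11.6·(cos -22°, sin -22°) = (65.26, 7.255). Tangency of A1 to AJ means the radius NA is perpendicular to AJ, so AJ runs along (−sin -22°, cos -22°); with |AJ| = 26.4, J = (75.14, 31.73). Then |VJ| = |J − V| = 81.57.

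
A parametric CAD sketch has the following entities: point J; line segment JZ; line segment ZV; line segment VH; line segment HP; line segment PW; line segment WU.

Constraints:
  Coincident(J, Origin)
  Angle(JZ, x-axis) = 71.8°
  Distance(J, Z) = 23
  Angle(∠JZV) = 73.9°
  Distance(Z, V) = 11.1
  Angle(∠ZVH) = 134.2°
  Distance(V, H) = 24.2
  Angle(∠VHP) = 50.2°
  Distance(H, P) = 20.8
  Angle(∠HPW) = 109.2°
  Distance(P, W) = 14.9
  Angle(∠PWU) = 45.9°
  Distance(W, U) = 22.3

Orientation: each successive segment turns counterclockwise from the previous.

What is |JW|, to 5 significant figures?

17.567

J is at the origin; JZ runs at 71.8° with length 23.0, so Z = (7.1837, 21.849). ∠JZV = 73.9° gives ZV at 177.90° from the x-axis; with |ZV| = 11.1, V = (-3.9088, 22.256). ∠ZVH = 134.2° gives VH at -136.30° from the x-axis; with |VH| = 24.2, H = (-21.405, 5.5367). ∠VHP = 50.2° gives HP at -6.5000° from the x-axis; with |HP| = 20.8, P = (-0.73835, 3.1821). ∠HPW = 109.2° gives PW at 64.300° from the x-axis; with |PW| = 14.9, W = (5.7232, 16.608). Then |JW| = |W − J| = 17.567.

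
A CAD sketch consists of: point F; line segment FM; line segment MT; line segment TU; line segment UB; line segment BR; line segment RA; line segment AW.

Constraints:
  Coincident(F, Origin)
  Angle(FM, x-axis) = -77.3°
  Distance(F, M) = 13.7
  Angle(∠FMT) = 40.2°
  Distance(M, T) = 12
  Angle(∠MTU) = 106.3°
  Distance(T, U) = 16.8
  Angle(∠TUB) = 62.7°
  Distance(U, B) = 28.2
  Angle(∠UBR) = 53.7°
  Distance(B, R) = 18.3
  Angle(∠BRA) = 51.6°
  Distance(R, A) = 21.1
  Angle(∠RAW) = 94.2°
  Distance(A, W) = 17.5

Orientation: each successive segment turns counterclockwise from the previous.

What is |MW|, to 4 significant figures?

25.65

∠BRA = 51.6° gives RA at 148.2° from the x-axis; with |RA| = 21.1, A = (-12.30, -0.8137). ∠RAW = 94.2° gives AW at -126.0° from the x-axis; with |AW| = 17.5, W = (-22.58, -14.97). Then |MW| = |W − M| = 25.65.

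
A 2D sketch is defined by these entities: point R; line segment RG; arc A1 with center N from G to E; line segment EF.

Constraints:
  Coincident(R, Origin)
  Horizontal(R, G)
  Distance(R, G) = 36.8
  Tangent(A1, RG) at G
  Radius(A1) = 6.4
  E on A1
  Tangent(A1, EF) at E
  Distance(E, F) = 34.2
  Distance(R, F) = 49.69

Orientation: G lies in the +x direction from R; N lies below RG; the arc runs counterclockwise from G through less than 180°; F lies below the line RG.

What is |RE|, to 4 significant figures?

31.02

Checks: |NE| = 6.400 ✓; ∠(NE, EF) = 90.00° ✓; |EF| = 34.20 ✓; |RF| = 49.69 ✓.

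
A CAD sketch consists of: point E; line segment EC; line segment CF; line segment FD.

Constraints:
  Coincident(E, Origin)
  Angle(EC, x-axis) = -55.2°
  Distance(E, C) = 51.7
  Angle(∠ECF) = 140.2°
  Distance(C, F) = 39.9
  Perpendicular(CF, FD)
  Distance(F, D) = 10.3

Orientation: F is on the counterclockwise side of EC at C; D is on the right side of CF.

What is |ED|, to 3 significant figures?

90.7

E is at the origin; EC runs at -55.2° with length 51.7, so C = 51.7·(cos -55.2°, sin -55.2°) = (29.5, -42.5). ∠ECF = 140.2°, so CF runs at -55.2° + (180° − 140.2°) = -15.4° from the x-axis; with |CF| = 39.9, F = C + 39.9·(cos -15.4°, sin -15.4°) = (68.0, -53.0). CF is perpendicular to FD; with |FD| = 10.3 on the right of CF, D = F + 10.3·(-0.266, -0.964) = (65.2, -63.0). Then |ED| = |D − E| = 90.7.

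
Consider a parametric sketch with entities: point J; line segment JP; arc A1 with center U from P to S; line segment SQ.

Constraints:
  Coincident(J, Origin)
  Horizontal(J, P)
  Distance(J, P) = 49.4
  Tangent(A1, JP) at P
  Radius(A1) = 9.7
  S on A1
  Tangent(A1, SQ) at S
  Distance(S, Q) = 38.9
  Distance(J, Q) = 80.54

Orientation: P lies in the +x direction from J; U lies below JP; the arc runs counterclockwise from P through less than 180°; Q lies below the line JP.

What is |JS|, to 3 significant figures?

44.7

J is at the origin; JP is horizontal with |JP| = 49.4 and P on the +x side, so P = (49.4, 0.00). A1 meets JP tangentially, so UP is at right angles to JP, so U = P + (0, -9.7) = (49.4, -9.70). Since US ⟂ SQ (tangency), |UQ| = √(9.7² + 38.9²) = 40.1 regardless of where S sits on A1. So Q lies on both circle(J, 80.54) and circle(U, 40.1); the below-JP intersection is Q = (66.0, -46.2). S is the foot of the tangent from Q: S = (41.8, -15.7).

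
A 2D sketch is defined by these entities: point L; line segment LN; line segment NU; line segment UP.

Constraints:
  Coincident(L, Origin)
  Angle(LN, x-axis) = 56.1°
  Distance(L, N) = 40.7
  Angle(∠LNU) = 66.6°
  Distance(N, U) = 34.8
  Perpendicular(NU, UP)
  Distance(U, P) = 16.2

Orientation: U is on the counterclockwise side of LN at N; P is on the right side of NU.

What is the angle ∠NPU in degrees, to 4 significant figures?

65.04°

∠LNU = 66.6°, so NU runs at 56.1° + (180° − 66.6°) = 169.5° from the x-axis; with |NU| = 34.8, U = N + 34.8·(cos 169.5°, sin 169.5°) = (-11.52, 40.12). The perpendicularity gives UP at right angles to NU; with |UP| = 16.2 on the right of NU, P = U + 16.2·(0.1822, 0.9833) = (-8.565, 56.05). Then cos ∠NPU = PN·PU / (|PN||PU|), giving 65.04°.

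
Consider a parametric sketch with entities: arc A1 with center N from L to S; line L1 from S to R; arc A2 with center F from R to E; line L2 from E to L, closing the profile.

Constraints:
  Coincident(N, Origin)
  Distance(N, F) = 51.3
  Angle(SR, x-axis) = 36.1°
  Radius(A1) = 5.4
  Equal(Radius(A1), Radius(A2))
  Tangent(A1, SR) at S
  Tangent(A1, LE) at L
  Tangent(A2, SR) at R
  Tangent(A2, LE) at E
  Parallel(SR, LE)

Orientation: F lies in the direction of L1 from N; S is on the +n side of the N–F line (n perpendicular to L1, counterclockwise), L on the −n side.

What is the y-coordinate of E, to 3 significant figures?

25.9

Tangency of A1 to both parallel lines with radius 5.4 puts S and L at N ± 5.4·n: S = (-3.18, 4.36), L = (3.18, -4.36). Equal radii place R and E the same way about F: R = F + 5.4·n = (38.3, 34.6), E = F − 5.4·n = (44.6, 25.9). So E.y = 25.9.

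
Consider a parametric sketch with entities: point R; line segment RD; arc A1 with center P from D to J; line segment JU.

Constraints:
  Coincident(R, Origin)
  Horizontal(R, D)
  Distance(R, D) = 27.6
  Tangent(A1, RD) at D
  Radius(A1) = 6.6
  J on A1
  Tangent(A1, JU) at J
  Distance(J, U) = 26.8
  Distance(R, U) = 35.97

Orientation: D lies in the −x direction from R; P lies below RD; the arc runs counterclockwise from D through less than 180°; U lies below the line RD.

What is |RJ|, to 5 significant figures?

34.517

Checks: |PJ| = 6.600 ✓; ∠(PJ, JU) = 90.00° ✓; |JU| = 26.80 ✓; |RU| = 35.97 ✓.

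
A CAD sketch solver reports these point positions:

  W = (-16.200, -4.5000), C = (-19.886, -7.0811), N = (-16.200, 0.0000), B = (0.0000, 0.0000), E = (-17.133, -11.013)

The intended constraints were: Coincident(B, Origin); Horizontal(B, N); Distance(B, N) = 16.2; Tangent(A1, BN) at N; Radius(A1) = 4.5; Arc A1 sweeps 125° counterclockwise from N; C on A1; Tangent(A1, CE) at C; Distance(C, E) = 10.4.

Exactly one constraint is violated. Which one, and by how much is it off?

Distance(C, E) = 10.4 — off by 5.60.

B = (0.00, 0.00) ✓; B.y = 0.00, N.y = 0.00 ✓; |BN| = 16.20 ✓; ∠(WN, NB) = 90.00° ✓; |WN| = 4.500 ✓; bearing(W→C) − bearing(W→N) = 125.0° ✓; |WC| = 4.500 ✓; ∠(WC, CE) = 90.00° ✓; |CE| = 4.800 ✗.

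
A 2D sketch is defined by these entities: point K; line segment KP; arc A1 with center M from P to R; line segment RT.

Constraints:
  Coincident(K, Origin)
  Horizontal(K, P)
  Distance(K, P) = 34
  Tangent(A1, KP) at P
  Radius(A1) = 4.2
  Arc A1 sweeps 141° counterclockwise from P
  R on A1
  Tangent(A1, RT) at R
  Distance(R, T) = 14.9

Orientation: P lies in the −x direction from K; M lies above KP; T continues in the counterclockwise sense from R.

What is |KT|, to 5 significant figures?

46.121

K is at the origin; KP is horizontal with |KP| = 34.0 and P on the −x side, so P = (-34.000, 0.0000). Since A1 is tangent to KP there, MP ⟂ KP, so M = P + (0, 4.2) = (-34.000, 4.2000). On A1, P sits at bearing -90° from M; a 141° counterclockwise sweep puts R at bearing 51°, so R = M + 4.2·(cos 51°, sin 51°) = (-31.357, 7.4640). A1 meets RT tangentially, so MR is at right angles to RT, so RT runs along (−sin 51°, cos 51°); with |RT| = 14.9, T = (-42.936, 16.841). Then |KT| = |T − K| = 46.121.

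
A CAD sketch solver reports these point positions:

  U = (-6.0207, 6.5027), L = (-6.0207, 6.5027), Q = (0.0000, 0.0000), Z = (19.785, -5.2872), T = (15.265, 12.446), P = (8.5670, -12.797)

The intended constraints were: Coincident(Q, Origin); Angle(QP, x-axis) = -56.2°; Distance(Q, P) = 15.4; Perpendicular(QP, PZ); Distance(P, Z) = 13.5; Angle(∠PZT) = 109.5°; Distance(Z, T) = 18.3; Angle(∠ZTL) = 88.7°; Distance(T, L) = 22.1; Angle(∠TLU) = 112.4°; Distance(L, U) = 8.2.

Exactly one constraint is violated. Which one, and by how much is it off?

Distance(L, U) = 8.2 — off by 8.20.

Q = (0.00, 0.00) ✓; QP at -56.20° ✓; |QP| = 15.40 ✓; ∠(QP, PZ) = 90.00° ✓; |PZ| = 13.50 ✓; ∠PZT = 109.5° ✓; |ZT| = 18.30 ✓; ∠ZTL = 88.70° ✓; |TL| = 22.10 ✓; ∠TLU = 112.4° ✓; |LU| = 0.000 ✗.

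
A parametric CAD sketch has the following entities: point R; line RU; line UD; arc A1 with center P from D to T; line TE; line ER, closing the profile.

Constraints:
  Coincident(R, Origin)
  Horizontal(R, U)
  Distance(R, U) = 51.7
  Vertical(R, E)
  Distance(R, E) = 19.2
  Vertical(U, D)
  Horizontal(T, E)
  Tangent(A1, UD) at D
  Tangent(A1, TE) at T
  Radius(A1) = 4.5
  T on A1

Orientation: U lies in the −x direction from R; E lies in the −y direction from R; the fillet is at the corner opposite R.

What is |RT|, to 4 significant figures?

50.96

R is at the origin; RU is horizontal with |RU| = 51.7 and U on the −x side, so U = (-51.70, 0.000). RE is vertical with |RE| = 19.2 and E on the −y side, so E = (0.000, -19.20). The virtual corner opposite R is at (-51.70, -19.20). A1 meets UD tangentially, so PD is at right angles to UD and the tangent condition forces PT to be normal to TE, with radius 4.5, so the center P sits 4.5 in from both sides at P = (-47.20, -14.70). That places the tangent points at D = (-51.70, -14.70) on UD and T = (-47.20, -19.20) on TE. Then |RT| = |T − R| = 50.96.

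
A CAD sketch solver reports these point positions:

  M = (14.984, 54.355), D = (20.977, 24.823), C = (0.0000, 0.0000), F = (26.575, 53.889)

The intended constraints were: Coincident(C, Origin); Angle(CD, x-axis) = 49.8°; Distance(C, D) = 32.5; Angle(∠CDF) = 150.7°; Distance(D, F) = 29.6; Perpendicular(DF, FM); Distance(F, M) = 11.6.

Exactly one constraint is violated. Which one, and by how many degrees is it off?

Perpendicular(DF, FM) — off by 8.60°.

C = (0.00, 0.00) ✓; CD at 49.80° ✓; |CD| = 32.50 ✓; ∠CDF = 150.7° ✓; |DF| = 29.60 ✓; ∠(DF, FM) = 98.60° ✗; |FM| = 11.60 ✓.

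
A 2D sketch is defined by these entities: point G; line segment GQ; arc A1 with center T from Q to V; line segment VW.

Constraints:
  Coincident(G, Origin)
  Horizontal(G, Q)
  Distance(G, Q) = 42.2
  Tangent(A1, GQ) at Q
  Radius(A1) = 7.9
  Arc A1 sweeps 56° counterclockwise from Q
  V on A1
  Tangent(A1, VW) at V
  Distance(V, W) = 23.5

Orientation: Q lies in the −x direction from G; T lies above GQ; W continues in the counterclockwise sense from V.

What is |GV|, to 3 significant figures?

35.8

G is at the origin; G and Q share the same y with |GQ| = 42.2 and Q on the −x side, so Q = (-42.2, 0.00). Since A1 is tangent to GQ there, TQ ⟂ GQ, so T = Q + (0, 7.9) = (-42.2, 7.90). On A1, Q sits at bearing -90° from T; a 56° counterclockwise sweep puts V at bearing -34°, so V = T + 7.9·(cos -34°, sin -34°) = (-35.7, 3.48). Then |GV| = |V − G| = 35.8.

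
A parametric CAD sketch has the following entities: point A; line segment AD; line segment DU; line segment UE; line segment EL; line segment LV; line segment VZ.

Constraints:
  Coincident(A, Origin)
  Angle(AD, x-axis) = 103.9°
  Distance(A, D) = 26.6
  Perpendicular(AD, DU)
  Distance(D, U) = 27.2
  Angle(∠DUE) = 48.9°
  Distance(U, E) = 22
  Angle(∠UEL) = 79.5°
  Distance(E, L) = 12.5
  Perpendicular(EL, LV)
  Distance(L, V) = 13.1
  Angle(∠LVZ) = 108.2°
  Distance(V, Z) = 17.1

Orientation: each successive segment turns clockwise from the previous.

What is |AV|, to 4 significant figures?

31.84

A is at the origin; AD runs at 103.9° with length 26.6, so D = (-6.390, 25.82). AD is perpendicular to DU, so DU runs at 13.90°; with |DU| = 27.2, U = (20.01, 32.36). ∠DUE = 48.9° gives UE at -117.2° from the x-axis; with |UE| = 22.0, E = (9.957, 12.79). ∠UEL = 79.5° gives EL at 142.3° from the x-axis; with |EL| = 12.5, L = (0.06697, 20.43). EL ⟂ LV, so LV runs at 52.30°; with |LV| = 13.1, V = (8.078, 30.80). Then |AV| = |V − A| = 31.84.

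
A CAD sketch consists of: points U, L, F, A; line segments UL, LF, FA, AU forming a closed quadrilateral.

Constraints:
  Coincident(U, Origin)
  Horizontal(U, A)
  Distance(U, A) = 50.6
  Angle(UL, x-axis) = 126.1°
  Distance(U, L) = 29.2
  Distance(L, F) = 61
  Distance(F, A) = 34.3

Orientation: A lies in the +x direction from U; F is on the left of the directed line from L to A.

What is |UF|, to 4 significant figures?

54.47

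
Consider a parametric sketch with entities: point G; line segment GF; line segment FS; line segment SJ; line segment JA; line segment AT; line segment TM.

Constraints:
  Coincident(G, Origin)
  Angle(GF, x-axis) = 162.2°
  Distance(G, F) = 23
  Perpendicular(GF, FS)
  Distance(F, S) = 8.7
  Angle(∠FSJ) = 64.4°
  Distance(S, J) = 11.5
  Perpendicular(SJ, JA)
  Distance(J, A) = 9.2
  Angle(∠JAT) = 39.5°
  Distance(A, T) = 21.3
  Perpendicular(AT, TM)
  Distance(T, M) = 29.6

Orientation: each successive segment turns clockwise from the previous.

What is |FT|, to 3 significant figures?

16.2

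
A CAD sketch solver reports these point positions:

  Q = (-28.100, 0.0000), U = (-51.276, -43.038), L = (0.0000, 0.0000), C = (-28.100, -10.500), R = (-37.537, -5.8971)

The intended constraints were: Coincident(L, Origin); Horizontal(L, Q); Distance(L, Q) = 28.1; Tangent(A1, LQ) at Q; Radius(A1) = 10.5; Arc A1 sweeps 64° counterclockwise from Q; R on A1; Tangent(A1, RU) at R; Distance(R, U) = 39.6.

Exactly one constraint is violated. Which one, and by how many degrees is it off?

Tangent(A1, RU) at R — off by 5.70°.

L = (0.00, 0.00) ✓; L.y = 0.00, Q.y = 0.00 ✓; |LQ| = 28.10 ✓; ∠(CQ, QL) = 90.00° ✓; |CQ| = 10.50 ✓; bearing(C→R) − bearing(C→Q) = 64.00° ✓; |CR| = 10.50 ✓; ∠(CR, RU) = 84.30° ✗; |RU| = 39.60 ✓.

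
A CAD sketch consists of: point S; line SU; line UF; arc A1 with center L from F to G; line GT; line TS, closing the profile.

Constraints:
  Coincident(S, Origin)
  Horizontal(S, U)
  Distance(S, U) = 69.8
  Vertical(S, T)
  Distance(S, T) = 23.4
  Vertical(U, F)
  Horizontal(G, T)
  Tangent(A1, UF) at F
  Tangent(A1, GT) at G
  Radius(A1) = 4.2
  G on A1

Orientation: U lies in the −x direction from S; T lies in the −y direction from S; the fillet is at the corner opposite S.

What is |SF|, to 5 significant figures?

72.393

S is at the origin; SU is horizontal with |SU| = 69.8 and U on the −x side, so U = (-69.800, 0.0000). ST is vertical with |ST| = 23.4 and T on the −y side, so T = (0.0000, -23.400). The virtual corner opposite S is at (-69.800, -23.400). A1 meets UF tangentially, so LF is at right angles to UF and since A1 is tangent to GT there, LG ⟂ GT, with radius 4.2, so the center L sits 4.2 in from both sides at L = (-65.600, -19.200). That places the tangent points at F = (-69.800, -19.200) on UF and G = (-65.600, -23.400) on GT. Then |SF| = |F − S| = 72.393.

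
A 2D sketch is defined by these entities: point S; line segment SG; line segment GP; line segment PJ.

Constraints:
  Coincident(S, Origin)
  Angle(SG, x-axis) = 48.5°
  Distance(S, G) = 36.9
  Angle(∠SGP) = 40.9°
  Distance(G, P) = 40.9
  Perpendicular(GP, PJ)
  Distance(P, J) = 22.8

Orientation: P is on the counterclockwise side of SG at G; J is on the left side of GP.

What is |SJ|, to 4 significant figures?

13.08

∠SGP = 40.9°, so GP runs at 48.5° + (180° − 40.9°) = 187.6° from the x-axis; with |GP| = 40.9, P = G + 40.9·(cos 187.6°, sin 187.6°) = (-16.09, 22.23). The perpendicularity gives PJ at right angles to GP; with |PJ| = 22.8 on the left of GP, J = P + 22.8·(0.1323, -0.9912) = (-13.07, -0.3725). Then |SJ| = |J − S| = 13.08.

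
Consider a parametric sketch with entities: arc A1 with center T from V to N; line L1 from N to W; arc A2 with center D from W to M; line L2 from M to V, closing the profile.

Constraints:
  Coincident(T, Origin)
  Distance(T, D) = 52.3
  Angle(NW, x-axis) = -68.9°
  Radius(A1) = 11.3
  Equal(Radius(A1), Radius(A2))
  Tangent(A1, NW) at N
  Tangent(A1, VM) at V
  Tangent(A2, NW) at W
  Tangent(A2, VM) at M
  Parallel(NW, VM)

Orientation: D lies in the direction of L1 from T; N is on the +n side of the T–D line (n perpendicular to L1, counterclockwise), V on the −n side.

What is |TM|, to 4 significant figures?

53.51

The slot axis is L1's direction at -68.9°, so u = (cos -68.9°, sin -68.9°) = (0.3600, -0.9330) and n = (−sin -68.9°, cos -68.9°) = (0.9330, 0.3600). T is at the origin and D lies 52.3 along u from T, so D = 52.3·u = (18.83, -48.79). Tangency of A1 to both parallel lines with radius 11.3 puts N and V at T ± 11.3·n: N = (10.54, 4.068), V = (-10.54, -4.068). Equal radii place W and M the same way about D: W = D + 11.3·n = (29.37, -44.73), M = D − 11.3·n = (8.285, -52.86). Then |TM| = |M − T| = 53.51.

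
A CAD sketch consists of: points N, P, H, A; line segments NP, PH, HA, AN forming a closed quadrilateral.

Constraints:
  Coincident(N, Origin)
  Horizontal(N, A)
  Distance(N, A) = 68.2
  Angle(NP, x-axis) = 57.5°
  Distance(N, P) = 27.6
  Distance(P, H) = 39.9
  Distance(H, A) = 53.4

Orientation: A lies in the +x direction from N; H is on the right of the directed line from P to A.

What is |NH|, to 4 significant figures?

24.02

Checks: N.y = 0.00, A.y = 0.00 ✓; |PH| = 39.90 ✓; |HA| = 53.40 ✓.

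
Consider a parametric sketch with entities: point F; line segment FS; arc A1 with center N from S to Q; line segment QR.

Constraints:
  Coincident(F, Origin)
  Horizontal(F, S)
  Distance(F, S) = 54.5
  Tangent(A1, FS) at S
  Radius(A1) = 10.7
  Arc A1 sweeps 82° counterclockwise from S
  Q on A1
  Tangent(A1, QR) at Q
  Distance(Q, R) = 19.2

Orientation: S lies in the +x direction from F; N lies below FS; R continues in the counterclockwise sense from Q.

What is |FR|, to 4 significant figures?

49.97

F is at the origin; F and S share the same y with |FS| = 54.5 and S on the +x side, so S = (54.50, 0.000). The tangent condition forces NS to be normal to FS, so N = S + (0, -10.7) = (54.50, -10.70). On A1, S sits at bearing 90° from N; an 82° counterclockwise sweep puts Q at bearing 172°, so Q = N + 10.7·(cos 172°, sin 172°) = (43.90, -9.211). Since A1 is tangent to QR there, NQ ⟂ QR, so QR runs along (−sin 172°, cos 172°); with |QR| = 19.2, R = (41.23, -28.22). Then |FR| = |R − F| = 49.97.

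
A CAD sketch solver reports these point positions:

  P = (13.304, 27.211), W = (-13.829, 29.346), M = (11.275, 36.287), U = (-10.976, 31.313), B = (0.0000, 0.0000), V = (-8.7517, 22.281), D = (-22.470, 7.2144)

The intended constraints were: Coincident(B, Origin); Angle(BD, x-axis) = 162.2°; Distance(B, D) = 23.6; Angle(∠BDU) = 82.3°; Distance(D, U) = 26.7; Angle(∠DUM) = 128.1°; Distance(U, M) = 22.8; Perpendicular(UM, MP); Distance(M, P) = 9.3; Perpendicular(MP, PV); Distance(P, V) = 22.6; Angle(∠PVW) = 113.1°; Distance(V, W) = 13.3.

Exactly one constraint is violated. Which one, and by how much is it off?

Distance(V, W) = 13.3 — off by 4.60.

B = (0.00, 0.00) ✓; BD at 162.2° ✓; |BD| = 23.60 ✓; ∠BDU = 82.30° ✓; |DU| = 26.70 ✓; ∠DUM = 128.1° ✓; |UM| = 22.80 ✓; ∠(UM, MP) = 90.00° ✓; |MP| = 9.300 ✓; ∠(MP, PV) = 90.00° ✓; |PV| = 22.60 ✓; ∠PVW = 113.1° ✓; |VW| = 8.700 ✗.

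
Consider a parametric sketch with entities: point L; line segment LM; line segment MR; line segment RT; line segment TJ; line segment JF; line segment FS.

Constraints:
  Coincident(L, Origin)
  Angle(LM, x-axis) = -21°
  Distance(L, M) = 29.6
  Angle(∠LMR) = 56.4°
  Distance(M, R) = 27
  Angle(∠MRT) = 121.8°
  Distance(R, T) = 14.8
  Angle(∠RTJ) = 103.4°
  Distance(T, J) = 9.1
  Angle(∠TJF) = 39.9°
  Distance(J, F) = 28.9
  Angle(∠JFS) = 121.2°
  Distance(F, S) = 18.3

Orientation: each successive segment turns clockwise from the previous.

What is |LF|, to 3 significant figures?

37.3

∠RTJ = 103.4° gives TJ at 80.6° from the x-axis; with |TJ| = 9.1, J = (-6.53, -11.5). ∠TJF = 39.9° gives JF at -59.5° from the x-axis; with |JF| = 28.9, F = (8.14, -36.4). Then |LF| = |F − L| = 37.3.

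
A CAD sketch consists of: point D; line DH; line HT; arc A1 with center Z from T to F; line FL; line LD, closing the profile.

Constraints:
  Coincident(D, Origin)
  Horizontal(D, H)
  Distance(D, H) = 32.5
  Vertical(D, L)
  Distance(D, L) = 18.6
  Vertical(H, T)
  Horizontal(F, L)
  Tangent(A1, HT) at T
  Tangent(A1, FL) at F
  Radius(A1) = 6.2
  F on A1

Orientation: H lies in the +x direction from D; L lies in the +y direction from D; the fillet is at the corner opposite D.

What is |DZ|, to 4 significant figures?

29.08

D is at the origin; DH is horizontal with |DH| = 32.5 and H on the +x side, so H = (32.50, 0.000). D and L share the same x with |DL| = 18.6 and L on the +y side, so L = (0.000, 18.60). The virtual corner opposite D is at (32.50, 18.60). The tangent condition forces ZT to be normal to HT and A1 meets FL tangentially, so ZF is at right angles to FL, with radius 6.2, so the center Z sits 6.2 in from both sides at Z = (26.30, 12.40). Then |DZ| = |Z − D| = 29.08.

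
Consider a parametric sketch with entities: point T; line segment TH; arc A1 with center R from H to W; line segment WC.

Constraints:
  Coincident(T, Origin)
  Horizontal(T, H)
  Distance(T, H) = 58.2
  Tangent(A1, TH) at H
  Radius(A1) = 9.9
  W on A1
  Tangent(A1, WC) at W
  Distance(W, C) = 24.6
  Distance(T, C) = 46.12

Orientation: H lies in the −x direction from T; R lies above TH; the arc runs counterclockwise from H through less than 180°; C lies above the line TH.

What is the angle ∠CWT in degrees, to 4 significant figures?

66.99°

Checks: T = (0.00, 0.00) ✓; |RW| = 9.900 ✓; ∠(RW, WC) = 90.00° ✓; |WC| = 24.60 ✓; |TC| = 46.12 ✓.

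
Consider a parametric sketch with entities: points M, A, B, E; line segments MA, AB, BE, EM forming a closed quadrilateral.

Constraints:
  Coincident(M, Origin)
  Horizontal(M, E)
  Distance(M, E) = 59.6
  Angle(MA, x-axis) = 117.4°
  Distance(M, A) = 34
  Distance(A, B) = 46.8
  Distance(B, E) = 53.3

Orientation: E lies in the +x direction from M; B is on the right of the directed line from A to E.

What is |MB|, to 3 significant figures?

12.9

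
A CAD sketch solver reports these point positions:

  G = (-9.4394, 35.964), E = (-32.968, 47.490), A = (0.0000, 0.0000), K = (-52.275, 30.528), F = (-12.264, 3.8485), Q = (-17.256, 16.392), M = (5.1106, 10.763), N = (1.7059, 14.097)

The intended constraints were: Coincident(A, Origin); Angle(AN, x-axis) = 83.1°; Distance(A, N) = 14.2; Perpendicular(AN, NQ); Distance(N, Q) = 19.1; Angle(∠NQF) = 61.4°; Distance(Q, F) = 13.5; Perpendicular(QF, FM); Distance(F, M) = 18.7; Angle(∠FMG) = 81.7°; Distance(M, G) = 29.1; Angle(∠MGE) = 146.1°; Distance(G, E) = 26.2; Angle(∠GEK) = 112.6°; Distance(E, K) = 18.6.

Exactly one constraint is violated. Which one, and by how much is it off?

Distance(E, K) = 18.6 — off by 7.10.

A = (0.00, 0.00) ✓; AN at 83.10° ✓; |AN| = 14.20 ✓; ∠(AN, NQ) = 90.00° ✓; |NQ| = 19.10 ✓; ∠NQF = 61.40° ✓; |QF| = 13.50 ✓; ∠(QF, FM) = 90.00° ✓; |FM| = 18.70 ✓; ∠FMG = 81.70° ✓; |MG| = 29.10 ✓; ∠MGE = 146.1° ✓; |GE| = 26.20 ✓; ∠GEK = 112.6° ✓; |EK| = 25.70 ✗.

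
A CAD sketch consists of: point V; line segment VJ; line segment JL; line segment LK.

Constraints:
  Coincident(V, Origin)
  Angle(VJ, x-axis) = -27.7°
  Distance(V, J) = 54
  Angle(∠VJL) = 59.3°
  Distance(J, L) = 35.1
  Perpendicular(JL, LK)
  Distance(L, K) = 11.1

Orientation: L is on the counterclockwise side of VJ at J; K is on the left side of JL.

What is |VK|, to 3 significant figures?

36.1

V is at the origin; VJ runs at -27.7° with length 54.0, so J = 54.0·(cos -27.7°, sin -27.7°) = (47.8, -25.1). ∠VJL = 59.3°, so JL runs at -27.7° + (180° − 59.3°) = 93.0° from the x-axis; with |JL| = 35.1, L = J + 35.1·(cos 93.0°, sin 93.0°) = (46.0, 9.95). The perpendicularity gives LK at right angles to JL; with |LK| = 11.1 on the left of JL, K = L + 11.1·(-0.999, -0.0523) = (34.9, 9.37). Then |VK| = |K − V| = 36.1.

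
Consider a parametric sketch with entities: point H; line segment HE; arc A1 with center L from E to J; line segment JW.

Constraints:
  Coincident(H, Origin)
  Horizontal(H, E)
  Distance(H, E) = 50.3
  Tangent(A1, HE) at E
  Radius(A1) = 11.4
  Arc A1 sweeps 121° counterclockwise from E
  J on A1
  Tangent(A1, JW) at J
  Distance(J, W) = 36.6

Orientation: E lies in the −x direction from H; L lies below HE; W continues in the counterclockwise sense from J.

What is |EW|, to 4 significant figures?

49.48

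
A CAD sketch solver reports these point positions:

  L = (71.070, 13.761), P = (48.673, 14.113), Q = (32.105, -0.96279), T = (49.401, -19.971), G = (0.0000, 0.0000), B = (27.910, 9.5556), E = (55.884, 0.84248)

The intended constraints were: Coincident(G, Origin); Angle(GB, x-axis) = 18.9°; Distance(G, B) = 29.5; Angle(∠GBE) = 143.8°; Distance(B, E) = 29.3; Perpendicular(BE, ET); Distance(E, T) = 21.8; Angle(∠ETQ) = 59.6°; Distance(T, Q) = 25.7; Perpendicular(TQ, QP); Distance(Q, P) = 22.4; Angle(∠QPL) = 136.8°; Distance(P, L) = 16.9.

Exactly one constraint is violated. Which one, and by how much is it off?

Distance(P, L) = 16.9 — off by 5.50.

G = (0.00, 0.00) ✓; GB at 18.90° ✓; |GB| = 29.50 ✓; ∠GBE = 143.8° ✓; |BE| = 29.30 ✓; ∠(BE, ET) = 90.00° ✓; |ET| = 21.80 ✓; ∠ETQ = 59.60° ✓; |TQ| = 25.70 ✓; ∠(TQ, QP) = 90.00° ✓; |QP| = 22.40 ✓; ∠QPL = 136.8° ✓; |PL| = 22.40 ✗.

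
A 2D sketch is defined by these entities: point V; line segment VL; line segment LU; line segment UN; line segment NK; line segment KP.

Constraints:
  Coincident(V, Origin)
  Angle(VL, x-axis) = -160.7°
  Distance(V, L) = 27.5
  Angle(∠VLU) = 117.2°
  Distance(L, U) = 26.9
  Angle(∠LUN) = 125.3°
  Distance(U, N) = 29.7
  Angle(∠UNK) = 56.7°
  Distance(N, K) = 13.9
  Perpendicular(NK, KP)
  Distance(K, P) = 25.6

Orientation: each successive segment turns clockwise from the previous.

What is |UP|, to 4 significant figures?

2.528

V is at the origin; VL runs at -160.7° with length 27.5, so L = (-25.95, -9.089). ∠VLU = 117.2° gives LU at 136.5° from the x-axis; with |LU| = 26.9, U = (-45.47, 9.428). ∠LUN = 125.3° gives UN at 81.80° from the x-axis; with |UN| = 29.7, N = (-41.23, 38.82). ∠UNK = 56.7° gives NK at -41.50° from the x-axis; with |NK| = 13.9, K = (-30.82, 29.61). NK ⟂ KP, so KP runs at -131.5°; with |KP| = 25.6, P = (-47.78, 10.44). Then |UP| = |P − U| = 2.528.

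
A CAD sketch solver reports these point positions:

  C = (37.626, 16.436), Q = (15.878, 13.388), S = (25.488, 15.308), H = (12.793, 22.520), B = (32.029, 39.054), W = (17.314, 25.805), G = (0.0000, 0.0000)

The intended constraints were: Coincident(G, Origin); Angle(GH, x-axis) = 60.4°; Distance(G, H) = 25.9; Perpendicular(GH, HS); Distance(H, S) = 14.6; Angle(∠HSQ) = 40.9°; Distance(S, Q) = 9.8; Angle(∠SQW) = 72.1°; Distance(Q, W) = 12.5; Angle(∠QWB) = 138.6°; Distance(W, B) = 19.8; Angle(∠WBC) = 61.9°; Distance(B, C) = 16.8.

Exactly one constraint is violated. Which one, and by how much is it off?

Distance(B, C) = 16.8 — off by 6.50.

G = (0.00, 0.00) ✓; GH at 60.40° ✓; |GH| = 25.90 ✓; ∠(GH, HS) = 90.00° ✓; |HS| = 14.60 ✓; ∠HSQ = 40.90° ✓; |SQ| = 9.800 ✓; ∠SQW = 72.10° ✓; |QW| = 12.50 ✓; ∠QWB = 138.6° ✓; |WB| = 19.80 ✓; ∠WBC = 61.90° ✓; |BC| = 23.30 ✗.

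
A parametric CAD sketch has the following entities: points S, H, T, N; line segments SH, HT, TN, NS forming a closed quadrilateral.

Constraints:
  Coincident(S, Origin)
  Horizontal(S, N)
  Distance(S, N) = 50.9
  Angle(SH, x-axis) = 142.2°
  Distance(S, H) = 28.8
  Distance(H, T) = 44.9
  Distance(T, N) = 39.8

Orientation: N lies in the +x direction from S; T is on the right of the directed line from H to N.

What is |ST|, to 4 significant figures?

16.10

Checks: |HT| = 44.90 ✓; |TN| = 39.80 ✓.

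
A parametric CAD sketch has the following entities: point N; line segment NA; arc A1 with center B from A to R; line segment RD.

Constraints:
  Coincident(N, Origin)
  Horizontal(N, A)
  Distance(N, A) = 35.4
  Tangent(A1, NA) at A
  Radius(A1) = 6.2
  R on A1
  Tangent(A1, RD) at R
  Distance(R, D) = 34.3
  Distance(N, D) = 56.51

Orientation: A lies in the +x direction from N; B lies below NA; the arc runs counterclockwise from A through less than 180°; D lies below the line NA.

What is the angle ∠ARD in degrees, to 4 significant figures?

126.9°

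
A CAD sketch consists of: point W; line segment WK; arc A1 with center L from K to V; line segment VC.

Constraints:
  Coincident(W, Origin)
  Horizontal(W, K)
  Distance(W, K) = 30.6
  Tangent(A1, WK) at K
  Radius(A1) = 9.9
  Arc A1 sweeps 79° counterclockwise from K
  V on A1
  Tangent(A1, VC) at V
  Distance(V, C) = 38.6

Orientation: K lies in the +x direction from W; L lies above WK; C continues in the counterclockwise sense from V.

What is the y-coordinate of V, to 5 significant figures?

8.0110

A1 meets WK tangentially, so LK is at right angles to WK, so L = K + (0, 9.9) = (30.600, 9.9000). On A1, K sits at bearing -90° from L; a 79° counterclockwise sweep puts V at bearing -11°, so V = L + 9.9·(cos -11°, sin -11°) = (40.318, 8.0110). So V.y = 8.0110.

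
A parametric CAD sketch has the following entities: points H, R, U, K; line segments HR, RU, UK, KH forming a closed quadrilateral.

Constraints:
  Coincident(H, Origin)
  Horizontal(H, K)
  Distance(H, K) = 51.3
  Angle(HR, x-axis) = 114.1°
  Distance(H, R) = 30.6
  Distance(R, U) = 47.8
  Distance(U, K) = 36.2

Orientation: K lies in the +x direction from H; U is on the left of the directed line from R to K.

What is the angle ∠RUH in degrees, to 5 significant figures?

37.357°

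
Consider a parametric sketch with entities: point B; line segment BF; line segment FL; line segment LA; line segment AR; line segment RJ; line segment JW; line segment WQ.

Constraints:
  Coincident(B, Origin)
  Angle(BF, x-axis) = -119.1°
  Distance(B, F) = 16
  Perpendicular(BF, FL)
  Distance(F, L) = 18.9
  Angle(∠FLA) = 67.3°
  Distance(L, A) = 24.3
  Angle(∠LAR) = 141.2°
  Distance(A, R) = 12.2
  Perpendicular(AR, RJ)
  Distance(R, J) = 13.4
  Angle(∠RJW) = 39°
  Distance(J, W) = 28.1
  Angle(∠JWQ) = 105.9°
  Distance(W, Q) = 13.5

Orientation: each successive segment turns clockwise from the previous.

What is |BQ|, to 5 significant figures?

29.821

B is at the origin; BF runs at -119.1° with length 16.0, so F = (-7.7814, -13.980). BF is perpendicular to FL, so FL runs at 150.90°; with |FL| = 18.9, L = (-24.296, -4.7886). ∠FLA = 67.3° gives LA at 38.200° from the x-axis; with |LA| = 24.3, A = (-5.1993, 10.239). ∠LAR = 141.2° gives AR at -0.60000° from the x-axis; with |AR| = 12.2, R = (7.0000, 10.111). AR ⟂ RJ, so RJ runs at -90.600°; with |RJ| = 13.4, J = (6.8597, -3.2883). ∠RJW = 39.0° gives JW at 128.40° from the x-axis; with |JW| = 28.1, W = (-10.595, 18.733). ∠JWQ = 105.9° gives WQ at 54.300° from the x-axis; with |WQ| = 13.5, Q = (-2.7168, 29.697). Then |BQ| = |Q − B| = 29.821.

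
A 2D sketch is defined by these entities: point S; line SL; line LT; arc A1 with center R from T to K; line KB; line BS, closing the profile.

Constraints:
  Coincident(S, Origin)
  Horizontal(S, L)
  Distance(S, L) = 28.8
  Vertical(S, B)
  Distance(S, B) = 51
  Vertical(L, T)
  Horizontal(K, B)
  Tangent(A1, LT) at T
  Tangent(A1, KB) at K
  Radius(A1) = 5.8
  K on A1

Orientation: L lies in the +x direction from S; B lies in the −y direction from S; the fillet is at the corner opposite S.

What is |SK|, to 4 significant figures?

55.95

S is at the origin; SL is horizontal with |SL| = 28.8 and L on the +x side, so L = (28.80, 0.000). SB is vertical with |SB| = 51.0 and B on the −y side, so B = (0.000, -51.00). The virtual corner opposite S is at (28.80, -51.00). A1 meets LT tangentially, so RT is at right angles to LT and A1 meets KB tangentially, so RK is at right angles to KB, with radius 5.8, so the center R sits 5.8 in from both sides at R = (23.00, -45.20). That places the tangent points at T = (28.80, -45.20) on LT and K = (23.00, -51.00) on KB. Then |SK| = |K − S| = 55.95.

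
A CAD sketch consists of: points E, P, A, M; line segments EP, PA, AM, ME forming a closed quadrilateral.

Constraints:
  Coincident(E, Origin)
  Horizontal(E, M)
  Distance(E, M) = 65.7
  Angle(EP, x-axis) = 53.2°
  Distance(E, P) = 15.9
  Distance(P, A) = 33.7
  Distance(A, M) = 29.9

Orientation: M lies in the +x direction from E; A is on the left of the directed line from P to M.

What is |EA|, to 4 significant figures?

46.68

Checks: EP at 53.20° ✓; |PA| = 33.70 ✓; |AM| = 29.90 ✓.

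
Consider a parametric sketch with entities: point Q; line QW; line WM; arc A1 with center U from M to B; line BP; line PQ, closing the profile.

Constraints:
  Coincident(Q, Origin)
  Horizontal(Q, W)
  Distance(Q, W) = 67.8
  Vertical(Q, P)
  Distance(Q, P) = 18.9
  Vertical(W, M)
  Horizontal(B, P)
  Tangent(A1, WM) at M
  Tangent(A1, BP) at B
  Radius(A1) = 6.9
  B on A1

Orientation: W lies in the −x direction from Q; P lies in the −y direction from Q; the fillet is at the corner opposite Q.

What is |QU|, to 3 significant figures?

62.1

Q is at the origin; QW is horizontal with |QW| = 67.8 and W on the −x side, so W = (-67.8, 0.00). QP is vertical with |QP| = 18.9 and P on the −y side, so P = (0.00, -18.9). The virtual corner opposite Q is at (-67.8, -18.9). Tangency of A1 to WM means the radius UM is perpendicular to WM and since A1 is tangent to BP there, UB ⟂ BP, with radius 6.9, so the center U sits 6.9 in from both sides at U = (-60.9, -12.0). Then |QU| = |U − Q| = 62.1.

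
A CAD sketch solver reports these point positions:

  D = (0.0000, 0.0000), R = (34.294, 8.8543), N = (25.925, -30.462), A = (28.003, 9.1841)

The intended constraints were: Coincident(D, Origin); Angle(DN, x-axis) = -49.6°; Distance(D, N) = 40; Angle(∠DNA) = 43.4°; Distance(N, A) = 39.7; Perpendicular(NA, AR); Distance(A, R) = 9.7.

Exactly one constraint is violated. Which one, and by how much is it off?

Distance(A, R) = 9.7 — off by 3.40.

D = (0.00, 0.00) ✓; DN at -49.60° ✓; |DN| = 40.00 ✓; ∠DNA = 43.40° ✓; |NA| = 39.70 ✓; ∠(NA, AR) = 90.00° ✓; |AR| = 6.300 ✗.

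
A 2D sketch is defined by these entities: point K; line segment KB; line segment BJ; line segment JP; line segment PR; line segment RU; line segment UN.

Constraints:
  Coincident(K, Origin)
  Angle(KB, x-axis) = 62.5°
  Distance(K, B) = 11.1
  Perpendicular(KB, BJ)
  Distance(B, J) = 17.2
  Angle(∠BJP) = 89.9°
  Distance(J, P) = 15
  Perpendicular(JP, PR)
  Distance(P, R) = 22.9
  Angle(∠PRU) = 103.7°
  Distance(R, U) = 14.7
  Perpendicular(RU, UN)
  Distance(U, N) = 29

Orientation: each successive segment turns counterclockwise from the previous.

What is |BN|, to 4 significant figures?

19.97

K is at the origin; KB runs at 62.5° with length 11.1, so B = (5.125, 9.846). KB ⟂ BJ, so BJ runs at 152.5°; with |BJ| = 17.2, J = (-10.13, 17.79). ∠BJP = 89.9° gives JP at -117.4° from the x-axis; with |JP| = 15.0, P = (-17.03, 4.471). JP is perpendicular to PR, so PR runs at -27.40°; with |PR| = 22.9, R = (3.297, -6.068). ∠PRU = 103.7° gives RU at 48.90° from the x-axis; with |RU| = 14.7, U = (12.96, 5.009). RU is perpendicular to UN, so UN runs at 138.9°; with |UN| = 29.0, N = (-8.893, 24.07). Then |BN| = |N − B| = 19.97.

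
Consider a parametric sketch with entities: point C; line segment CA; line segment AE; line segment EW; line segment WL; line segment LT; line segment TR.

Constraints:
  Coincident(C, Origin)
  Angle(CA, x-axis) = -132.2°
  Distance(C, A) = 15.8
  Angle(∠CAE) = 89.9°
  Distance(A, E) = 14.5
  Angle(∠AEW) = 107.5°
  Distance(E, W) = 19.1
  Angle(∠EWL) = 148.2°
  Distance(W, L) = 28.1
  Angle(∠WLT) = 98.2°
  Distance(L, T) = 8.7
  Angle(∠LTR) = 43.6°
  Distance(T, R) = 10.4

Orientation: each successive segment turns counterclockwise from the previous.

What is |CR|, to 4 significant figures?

25.83

C is at the origin; CA runs at -132.2° with length 15.8, so A = (-10.61, -11.70). ∠CAE = 89.9° gives AE at -42.10° from the x-axis; with |AE| = 14.5, E = (0.1455, -21.43). ∠AEW = 107.5° gives EW at 30.40° from the x-axis; with |EW| = 19.1, W = (16.62, -11.76). ∠EWL = 148.2° gives WL at 62.20° from the x-axis; with |WL| = 28.1, L = (29.72, 13.10). ∠WLT = 98.2° gives LT at 144.0° from the x-axis; with |LT| = 8.7, T = (22.69, 18.21). ∠LTR = 43.6° gives TR at -79.60° from the x-axis; with |TR| = 10.4, R = (24.56, 7.981). Then |CR| = |R − C| = 25.83.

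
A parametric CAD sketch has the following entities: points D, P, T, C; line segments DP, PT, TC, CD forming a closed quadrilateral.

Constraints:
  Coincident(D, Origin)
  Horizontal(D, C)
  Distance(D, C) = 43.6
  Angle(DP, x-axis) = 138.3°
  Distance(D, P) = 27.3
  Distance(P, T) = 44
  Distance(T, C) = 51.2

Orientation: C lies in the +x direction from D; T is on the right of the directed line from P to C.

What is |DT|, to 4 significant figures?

22.23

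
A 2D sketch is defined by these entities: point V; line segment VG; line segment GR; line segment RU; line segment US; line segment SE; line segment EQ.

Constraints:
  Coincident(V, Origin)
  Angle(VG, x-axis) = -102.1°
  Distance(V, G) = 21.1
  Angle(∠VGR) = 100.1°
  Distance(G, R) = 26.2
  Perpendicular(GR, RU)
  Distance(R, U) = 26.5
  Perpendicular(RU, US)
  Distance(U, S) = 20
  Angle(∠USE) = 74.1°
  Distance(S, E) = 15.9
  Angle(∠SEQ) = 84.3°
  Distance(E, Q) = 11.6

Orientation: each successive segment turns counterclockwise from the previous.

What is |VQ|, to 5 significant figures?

25.595

V is at the origin; VG runs at -102.1° with length 21.1, so G = (-4.4230, -20.631). ∠VGR = 100.1° gives GR at -22.200° from the x-axis; with |GR| = 26.2, R = (19.835, -30.531). GR ⟂ RU, so RU runs at 67.800°; with |RU| = 26.5, U = (29.848, -5.9951). RU ⟂ US, so US runs at 157.80°; with |US| = 20.0, S = (11.330, 1.5617). ∠USE = 74.1° gives SE at -96.300° from the x-axis; with |SE| = 15.9, E = (9.5855, -14.242). ∠SEQ = 84.3° gives EQ at -0.60000° from the x-axis; with |EQ| = 11.6, Q = (21.185, -14.364). Then |VQ| = |Q − V| = 25.595.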